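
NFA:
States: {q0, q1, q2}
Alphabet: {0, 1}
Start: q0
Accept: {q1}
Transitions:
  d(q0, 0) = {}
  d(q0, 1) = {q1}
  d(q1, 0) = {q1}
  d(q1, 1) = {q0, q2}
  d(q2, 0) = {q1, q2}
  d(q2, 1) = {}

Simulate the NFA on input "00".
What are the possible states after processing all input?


Start: {q0}
  --0--> {}
  --0--> {}

{} (empty set, no valid transitions)


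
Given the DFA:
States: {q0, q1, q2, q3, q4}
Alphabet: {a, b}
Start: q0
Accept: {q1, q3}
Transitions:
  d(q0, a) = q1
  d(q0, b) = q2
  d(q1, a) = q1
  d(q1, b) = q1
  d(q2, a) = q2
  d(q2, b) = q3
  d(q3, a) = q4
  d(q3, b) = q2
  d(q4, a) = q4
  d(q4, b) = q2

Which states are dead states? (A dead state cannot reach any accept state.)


Forward reachability from each state:
  q0 -> reaches accept state q1 (live)
  q1 -> reaches accept state q1 (live)
  q2 -> reaches accept state q3 (live)
  q3 -> reaches accept state q3 (live)
  q4 -> reaches accept state q3 (live)

None (all states can reach an accept state)


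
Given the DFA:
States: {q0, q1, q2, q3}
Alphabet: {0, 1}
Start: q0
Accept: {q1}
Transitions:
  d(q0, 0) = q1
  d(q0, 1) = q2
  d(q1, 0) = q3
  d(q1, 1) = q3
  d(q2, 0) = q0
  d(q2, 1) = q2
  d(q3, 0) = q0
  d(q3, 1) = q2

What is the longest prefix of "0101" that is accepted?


Run the DFA, marking each prefix where the state is accepting:
  "" -> q0 [reject]
  "0" -> q1 [accept]
  "01" -> q3 [reject]
  "010" -> q0 [reject]
  "0101" -> q2 [reject]

"0"


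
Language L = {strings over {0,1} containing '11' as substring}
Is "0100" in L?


'11' does not occur

No, "0100" is not in L


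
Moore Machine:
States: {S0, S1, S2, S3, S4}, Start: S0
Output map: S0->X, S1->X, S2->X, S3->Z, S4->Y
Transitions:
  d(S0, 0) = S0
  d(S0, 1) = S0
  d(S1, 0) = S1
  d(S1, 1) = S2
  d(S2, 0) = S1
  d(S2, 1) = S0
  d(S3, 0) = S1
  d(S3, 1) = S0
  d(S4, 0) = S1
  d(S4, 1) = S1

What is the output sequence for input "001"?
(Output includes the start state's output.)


Start: S0 (output X)
  --0--> S0 (output X)
  --0--> S0 (output X)
  --1--> S0 (output X)

"XXXX"


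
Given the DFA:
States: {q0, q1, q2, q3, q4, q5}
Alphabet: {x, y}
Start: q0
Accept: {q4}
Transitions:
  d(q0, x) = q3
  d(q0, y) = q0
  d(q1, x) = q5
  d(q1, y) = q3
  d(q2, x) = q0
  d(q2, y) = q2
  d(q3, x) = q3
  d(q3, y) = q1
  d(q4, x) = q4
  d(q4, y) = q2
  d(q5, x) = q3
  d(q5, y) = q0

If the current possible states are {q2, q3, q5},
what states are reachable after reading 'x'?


Apply transition on 'x' from each current state:
  d(q2, x) = q0
  d(q3, x) = q3
  d(q5, x) = q3

{q0, q3}


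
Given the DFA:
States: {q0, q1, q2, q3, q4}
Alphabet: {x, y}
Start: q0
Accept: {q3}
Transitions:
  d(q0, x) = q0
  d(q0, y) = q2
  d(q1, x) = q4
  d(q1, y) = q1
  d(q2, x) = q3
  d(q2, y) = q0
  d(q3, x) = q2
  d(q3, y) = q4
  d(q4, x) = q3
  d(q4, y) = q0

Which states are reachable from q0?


BFS from q0:
  layer 0: {q0}
  layer 1: {q2}
  layer 2: {q3}
  layer 3: {q4}

{q0, q2, q3, q4}


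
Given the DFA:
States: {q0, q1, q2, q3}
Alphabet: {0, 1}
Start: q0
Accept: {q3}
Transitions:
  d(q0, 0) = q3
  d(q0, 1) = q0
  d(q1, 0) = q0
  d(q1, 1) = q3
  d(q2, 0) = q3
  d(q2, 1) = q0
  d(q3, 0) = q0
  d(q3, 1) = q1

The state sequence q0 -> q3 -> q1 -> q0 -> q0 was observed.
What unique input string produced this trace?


Trace back each transition to find the symbol:
  q0 --[0]--> q3
  q3 --[1]--> q1
  q1 --[0]--> q0
  q0 --[1]--> q0

"0101"


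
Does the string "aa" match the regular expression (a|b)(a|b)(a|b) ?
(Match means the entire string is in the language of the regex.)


|string| = 2; first = 'a'; last = 'a'

No, "aa" does not match (a|b)(a|b)(a|b)


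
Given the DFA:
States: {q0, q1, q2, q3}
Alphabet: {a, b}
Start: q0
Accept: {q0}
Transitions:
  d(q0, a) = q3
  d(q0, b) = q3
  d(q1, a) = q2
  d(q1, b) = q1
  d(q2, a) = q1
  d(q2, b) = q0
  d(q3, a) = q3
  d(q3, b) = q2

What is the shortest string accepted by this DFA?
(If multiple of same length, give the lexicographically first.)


BFS by string length (lex-first path to each state shown):
  len 0: q0<-""
Found accept state at length 0.

"" (empty string)


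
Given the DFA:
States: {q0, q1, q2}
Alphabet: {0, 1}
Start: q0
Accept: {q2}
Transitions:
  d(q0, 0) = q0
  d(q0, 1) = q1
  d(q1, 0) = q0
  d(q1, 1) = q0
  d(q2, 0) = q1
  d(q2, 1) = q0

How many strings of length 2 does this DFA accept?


Enumerating all length-2 strings:
  "00" -> q0 [reject]
  "01" -> q1 [reject]
  "10" -> q0 [reject]
  "11" -> q0 [reject]

0 out of 4


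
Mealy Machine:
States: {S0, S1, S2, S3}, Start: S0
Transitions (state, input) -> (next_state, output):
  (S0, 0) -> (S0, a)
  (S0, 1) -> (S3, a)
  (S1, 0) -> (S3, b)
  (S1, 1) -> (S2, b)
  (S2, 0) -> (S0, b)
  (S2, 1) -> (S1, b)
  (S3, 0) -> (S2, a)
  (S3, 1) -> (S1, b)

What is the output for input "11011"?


Step-by-step:
  (S0, 1) -> (S3, a)
  (S3, 1) -> (S1, b)
  (S1, 0) -> (S3, b)
  (S3, 1) -> (S1, b)
  (S1, 1) -> (S2, b)

"abbbb"


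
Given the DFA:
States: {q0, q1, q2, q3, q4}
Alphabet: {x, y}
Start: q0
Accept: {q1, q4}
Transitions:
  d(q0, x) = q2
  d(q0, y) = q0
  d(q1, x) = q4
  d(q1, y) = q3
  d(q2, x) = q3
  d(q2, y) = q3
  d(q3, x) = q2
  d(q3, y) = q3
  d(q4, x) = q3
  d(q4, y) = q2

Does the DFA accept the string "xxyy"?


Trace: q0 -> q2 -> q3 -> q3 -> q3
Final state: q3
Accept states: {q1, q4}

No, rejected (final state q3 is not an accept state)


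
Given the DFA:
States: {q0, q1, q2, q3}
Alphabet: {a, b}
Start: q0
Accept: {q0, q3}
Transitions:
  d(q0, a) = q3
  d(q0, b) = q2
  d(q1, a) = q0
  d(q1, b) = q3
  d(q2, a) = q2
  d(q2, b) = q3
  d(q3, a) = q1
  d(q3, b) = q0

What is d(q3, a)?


Looking up transition d(q3, a)

q1


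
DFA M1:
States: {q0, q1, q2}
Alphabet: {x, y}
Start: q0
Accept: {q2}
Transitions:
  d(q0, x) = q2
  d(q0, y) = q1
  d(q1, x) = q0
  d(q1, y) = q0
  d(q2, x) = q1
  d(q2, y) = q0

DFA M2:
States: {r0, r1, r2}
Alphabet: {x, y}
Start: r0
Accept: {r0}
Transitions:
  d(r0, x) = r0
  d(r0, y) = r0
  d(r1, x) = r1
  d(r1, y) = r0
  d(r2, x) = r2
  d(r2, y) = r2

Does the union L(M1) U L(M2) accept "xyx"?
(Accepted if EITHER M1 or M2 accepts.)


M1: final=q2 accepted=True
M2: final=r0 accepted=True

Yes, union accepts


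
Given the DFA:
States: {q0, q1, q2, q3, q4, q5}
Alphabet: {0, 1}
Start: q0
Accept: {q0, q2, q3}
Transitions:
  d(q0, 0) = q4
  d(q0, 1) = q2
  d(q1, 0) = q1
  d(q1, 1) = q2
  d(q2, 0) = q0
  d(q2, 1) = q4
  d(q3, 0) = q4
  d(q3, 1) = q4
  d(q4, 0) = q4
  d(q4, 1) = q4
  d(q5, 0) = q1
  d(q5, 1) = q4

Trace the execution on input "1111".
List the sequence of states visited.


Input: 1111
d(q0, 1) = q2
d(q2, 1) = q4
d(q4, 1) = q4
d(q4, 1) = q4


q0 -> q2 -> q4 -> q4 -> q4


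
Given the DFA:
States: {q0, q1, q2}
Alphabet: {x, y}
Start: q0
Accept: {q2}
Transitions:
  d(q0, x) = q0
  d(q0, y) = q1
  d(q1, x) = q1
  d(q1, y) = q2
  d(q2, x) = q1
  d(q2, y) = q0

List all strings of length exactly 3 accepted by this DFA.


All strings of length 3: 8 total
Accepted: 2

"xyy", "yxy"


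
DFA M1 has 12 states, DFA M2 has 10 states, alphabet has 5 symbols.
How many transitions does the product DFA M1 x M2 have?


Product DFA has 12 * 10 = 120 states.
Each has 5 transitions: 120 * 5 = 600

600


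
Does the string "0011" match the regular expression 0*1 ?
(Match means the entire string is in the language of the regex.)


|string| = 4; first = '0'; last = '1'

No, "0011" does not match 0*1


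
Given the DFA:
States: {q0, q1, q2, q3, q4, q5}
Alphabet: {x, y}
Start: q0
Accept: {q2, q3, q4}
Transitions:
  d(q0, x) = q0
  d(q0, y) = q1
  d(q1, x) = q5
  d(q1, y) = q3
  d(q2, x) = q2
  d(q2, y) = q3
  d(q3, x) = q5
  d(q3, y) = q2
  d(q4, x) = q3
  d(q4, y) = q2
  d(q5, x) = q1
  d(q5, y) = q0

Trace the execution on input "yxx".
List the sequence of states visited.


Input: yxx
d(q0, y) = q1
d(q1, x) = q5
d(q5, x) = q1


q0 -> q1 -> q5 -> q1


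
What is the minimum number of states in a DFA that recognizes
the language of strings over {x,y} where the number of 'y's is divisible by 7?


States track (count of 'y') mod 7.
Need 7 states: one per remainder 0..6; accept = remainder 0.

7


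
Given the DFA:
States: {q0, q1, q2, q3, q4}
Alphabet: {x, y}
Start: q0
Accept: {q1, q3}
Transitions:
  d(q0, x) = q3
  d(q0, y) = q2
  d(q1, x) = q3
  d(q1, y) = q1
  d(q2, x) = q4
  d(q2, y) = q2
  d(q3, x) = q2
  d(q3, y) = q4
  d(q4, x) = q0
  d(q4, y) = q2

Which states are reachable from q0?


BFS from q0:
  layer 0: {q0}
  layer 1: {q2, q3}
  layer 2: {q4}

{q0, q2, q3, q4}


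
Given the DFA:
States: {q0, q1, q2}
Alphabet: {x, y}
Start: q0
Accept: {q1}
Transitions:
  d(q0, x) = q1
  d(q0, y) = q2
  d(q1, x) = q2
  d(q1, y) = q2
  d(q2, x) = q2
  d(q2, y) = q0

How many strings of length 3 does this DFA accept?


Enumerating all length-3 strings:
  "xxx" -> q2 [reject]
  "xxy" -> q0 [reject]
  "xyx" -> q2 [reject]
  "xyy" -> q0 [reject]
  "yxx" -> q2 [reject]
  "yxy" -> q0 [reject]
  "yyx" -> q1 [accept]
  "yyy" -> q2 [reject]

1 out of 8


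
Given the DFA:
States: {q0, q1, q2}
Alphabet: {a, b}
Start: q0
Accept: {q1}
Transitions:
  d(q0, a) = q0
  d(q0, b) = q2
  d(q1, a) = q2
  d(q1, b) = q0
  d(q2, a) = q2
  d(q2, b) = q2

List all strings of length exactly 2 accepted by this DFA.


All strings of length 2: 4 total
Accepted: 0

None


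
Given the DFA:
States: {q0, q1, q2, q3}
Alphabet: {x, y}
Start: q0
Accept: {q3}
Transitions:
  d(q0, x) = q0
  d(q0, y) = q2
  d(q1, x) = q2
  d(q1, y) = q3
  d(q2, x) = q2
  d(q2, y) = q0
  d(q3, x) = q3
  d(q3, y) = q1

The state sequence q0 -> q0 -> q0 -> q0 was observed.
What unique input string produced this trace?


Trace back each transition to find the symbol:
  q0 --[x]--> q0
  q0 --[x]--> q0
  q0 --[x]--> q0

"xxx"


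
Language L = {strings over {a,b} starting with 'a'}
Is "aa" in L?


first symbol = 'a'

Yes, "aa" is in L


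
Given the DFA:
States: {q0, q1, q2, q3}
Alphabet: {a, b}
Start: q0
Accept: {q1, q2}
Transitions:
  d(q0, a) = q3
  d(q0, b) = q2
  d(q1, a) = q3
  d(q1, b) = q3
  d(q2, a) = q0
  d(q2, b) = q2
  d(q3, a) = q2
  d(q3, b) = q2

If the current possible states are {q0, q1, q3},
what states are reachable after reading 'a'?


Apply transition on 'a' from each current state:
  d(q0, a) = q3
  d(q1, a) = q3
  d(q3, a) = q2

{q2, q3}


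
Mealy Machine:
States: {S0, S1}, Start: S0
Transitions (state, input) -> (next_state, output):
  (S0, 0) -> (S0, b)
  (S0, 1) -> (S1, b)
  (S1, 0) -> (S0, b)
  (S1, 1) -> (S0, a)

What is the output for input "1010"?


Step-by-step:
  (S0, 1) -> (S1, b)
  (S1, 0) -> (S0, b)
  (S0, 1) -> (S1, b)
  (S1, 0) -> (S0, b)

"bbbb"


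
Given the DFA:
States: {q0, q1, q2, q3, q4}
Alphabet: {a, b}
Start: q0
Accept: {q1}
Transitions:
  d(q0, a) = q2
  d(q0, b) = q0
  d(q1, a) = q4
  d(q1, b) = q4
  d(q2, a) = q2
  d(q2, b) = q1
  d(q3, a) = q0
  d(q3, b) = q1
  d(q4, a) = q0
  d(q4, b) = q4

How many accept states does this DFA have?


Accept states listed: {q1}
Counting: q1(1)

1


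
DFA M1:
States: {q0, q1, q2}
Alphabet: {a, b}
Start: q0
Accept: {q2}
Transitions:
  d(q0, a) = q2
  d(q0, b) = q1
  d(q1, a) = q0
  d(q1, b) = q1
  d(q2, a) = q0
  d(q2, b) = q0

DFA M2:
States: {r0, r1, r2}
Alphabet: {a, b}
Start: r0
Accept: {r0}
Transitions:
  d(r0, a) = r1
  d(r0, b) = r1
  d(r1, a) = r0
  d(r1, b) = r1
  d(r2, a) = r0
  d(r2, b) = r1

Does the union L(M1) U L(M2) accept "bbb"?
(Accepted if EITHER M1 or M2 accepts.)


M1: final=q1 accepted=False
M2: final=r1 accepted=False

No, union rejects (neither accepts)


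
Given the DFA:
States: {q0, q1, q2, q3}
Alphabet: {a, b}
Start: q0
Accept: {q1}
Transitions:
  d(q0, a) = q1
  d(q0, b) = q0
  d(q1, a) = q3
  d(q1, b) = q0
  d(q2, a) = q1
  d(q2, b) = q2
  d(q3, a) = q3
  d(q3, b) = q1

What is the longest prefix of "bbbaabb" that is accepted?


Run the DFA, marking each prefix where the state is accepting:
  "" -> q0 [reject]
  "b" -> q0 [reject]
  "bb" -> q0 [reject]
  "bbb" -> q0 [reject]
  "bbba" -> q1 [accept]
  "bbbaa" -> q3 [reject]
  "bbbaab" -> q1 [accept]
  "bbbaabb" -> q0 [reject]

"bbbaab"


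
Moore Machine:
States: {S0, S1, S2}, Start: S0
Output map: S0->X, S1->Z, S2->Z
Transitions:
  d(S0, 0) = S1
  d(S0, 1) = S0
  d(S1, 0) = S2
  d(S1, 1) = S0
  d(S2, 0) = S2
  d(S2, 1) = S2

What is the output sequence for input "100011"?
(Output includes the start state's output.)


Start: S0 (output X)
  --1--> S0 (output X)
  --0--> S1 (output Z)
  --0--> S2 (output Z)
  --0--> S2 (output Z)
  --1--> S2 (output Z)
  --1--> S2 (output Z)

"XXZZZZZ"


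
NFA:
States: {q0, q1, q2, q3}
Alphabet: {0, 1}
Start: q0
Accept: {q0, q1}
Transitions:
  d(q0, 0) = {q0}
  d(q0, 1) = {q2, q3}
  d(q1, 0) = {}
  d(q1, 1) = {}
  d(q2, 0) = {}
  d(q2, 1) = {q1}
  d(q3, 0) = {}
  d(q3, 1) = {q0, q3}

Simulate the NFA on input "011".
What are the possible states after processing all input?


Start: {q0}
  --0--> {q0}
  --1--> {q2, q3}
  --1--> {q0, q1, q3}

{q0, q1, q3}


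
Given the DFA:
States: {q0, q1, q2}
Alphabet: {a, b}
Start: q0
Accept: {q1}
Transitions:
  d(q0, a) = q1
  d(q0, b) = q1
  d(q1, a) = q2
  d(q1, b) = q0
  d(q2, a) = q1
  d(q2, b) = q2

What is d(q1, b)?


Looking up transition d(q1, b)

q0


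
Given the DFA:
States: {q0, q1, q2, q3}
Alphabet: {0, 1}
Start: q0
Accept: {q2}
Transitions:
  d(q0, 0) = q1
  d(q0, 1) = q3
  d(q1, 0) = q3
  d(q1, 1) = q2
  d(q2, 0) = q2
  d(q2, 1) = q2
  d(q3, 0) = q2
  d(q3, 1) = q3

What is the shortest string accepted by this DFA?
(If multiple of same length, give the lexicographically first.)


BFS by string length (lex-first path to each state shown):
  len 0: q0<-""
  len 1: q1<-"0", q3<-"1"
  len 2: q2<-"01", q3<-"00"
Found accept state at length 2.

"01"


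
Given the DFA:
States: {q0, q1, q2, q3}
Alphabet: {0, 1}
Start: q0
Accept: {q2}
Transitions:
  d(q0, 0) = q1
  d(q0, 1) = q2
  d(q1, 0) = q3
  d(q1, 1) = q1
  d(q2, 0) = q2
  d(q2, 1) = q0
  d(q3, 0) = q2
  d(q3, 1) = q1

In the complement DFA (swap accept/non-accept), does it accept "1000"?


Trace: q0 -> q2 -> q2 -> q2 -> q2
Final: q2
Original accept: {q2}
Complement: q2 is in original accept

No, complement rejects (original accepts)


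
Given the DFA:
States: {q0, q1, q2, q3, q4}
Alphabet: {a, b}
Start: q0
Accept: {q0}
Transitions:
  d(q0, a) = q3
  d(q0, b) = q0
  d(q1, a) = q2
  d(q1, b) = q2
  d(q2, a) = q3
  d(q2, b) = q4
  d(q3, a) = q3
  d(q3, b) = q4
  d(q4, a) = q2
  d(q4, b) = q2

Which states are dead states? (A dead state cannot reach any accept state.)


Forward reachability from each state:
  q0 -> reaches accept state q0 (live)
  q1 -> reaches {q1, q2, q3, q4}, no accept state (dead)
  q2 -> reaches {q2, q3, q4}, no accept state (dead)
  q3 -> reaches {q2, q3, q4}, no accept state (dead)
  q4 -> reaches {q2, q3, q4}, no accept state (dead)

{q1, q2, q3, q4}


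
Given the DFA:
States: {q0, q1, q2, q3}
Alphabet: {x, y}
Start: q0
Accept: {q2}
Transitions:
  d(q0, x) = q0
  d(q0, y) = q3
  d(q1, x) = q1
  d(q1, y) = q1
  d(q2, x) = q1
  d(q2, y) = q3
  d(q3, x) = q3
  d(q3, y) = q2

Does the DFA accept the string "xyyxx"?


Trace: q0 -> q0 -> q3 -> q2 -> q1 -> q1
Final state: q1
Accept states: {q2}

No, rejected (final state q1 is not an accept state)


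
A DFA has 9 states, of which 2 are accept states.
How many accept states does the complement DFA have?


Complement swaps accept and non-accept states.
9 - 2 = 7

7


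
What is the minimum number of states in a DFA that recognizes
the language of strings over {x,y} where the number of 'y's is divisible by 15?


States track (count of 'y') mod 15.
Need 15 states: one per remainder 0..14; accept = remainder 0.

15


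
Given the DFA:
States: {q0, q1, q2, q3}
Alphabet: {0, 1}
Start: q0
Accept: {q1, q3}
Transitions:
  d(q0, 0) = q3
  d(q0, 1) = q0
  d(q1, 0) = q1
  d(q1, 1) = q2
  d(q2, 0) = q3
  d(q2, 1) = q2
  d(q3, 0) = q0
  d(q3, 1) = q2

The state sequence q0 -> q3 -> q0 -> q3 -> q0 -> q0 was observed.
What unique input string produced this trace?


Trace back each transition to find the symbol:
  q0 --[0]--> q3
  q3 --[0]--> q0
  q0 --[0]--> q3
  q3 --[0]--> q0
  q0 --[1]--> q0

"00001"


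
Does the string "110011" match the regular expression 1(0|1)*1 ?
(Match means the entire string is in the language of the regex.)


|string| = 6; first = '1'; last = '1'

Yes, "110011" matches 1(0|1)*1


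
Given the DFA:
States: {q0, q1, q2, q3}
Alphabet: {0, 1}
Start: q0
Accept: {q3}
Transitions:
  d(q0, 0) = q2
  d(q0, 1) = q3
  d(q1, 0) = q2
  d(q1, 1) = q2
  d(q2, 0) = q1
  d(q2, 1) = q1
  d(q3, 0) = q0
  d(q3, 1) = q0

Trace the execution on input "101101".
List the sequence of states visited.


Input: 101101
d(q0, 1) = q3
d(q3, 0) = q0
d(q0, 1) = q3
d(q3, 1) = q0
d(q0, 0) = q2
d(q2, 1) = q1


q0 -> q3 -> q0 -> q3 -> q0 -> q2 -> q1


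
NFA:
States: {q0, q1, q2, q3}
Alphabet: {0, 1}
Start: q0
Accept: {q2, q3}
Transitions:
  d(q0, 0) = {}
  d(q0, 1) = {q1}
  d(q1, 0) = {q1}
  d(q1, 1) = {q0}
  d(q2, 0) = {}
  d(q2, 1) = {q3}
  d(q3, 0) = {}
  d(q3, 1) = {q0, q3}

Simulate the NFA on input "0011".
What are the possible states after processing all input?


Start: {q0}
  --0--> {}
  --0--> {}
  --1--> {}
  --1--> {}

{} (empty set, no valid transitions)


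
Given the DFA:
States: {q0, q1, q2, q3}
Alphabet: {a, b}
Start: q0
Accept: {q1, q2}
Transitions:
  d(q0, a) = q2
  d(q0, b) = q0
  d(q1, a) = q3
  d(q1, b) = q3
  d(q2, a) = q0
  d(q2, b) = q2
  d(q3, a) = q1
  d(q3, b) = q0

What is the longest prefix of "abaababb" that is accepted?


Run the DFA, marking each prefix where the state is accepting:
  "" -> q0 [reject]
  "a" -> q2 [accept]
  "ab" -> q2 [accept]
  "aba" -> q0 [reject]
  "abaa" -> q2 [accept]
  "abaab" -> q2 [accept]
  "abaaba" -> q0 [reject]
  "abaabab" -> q0 [reject]
  "abaababb" -> q0 [reject]

"abaab"


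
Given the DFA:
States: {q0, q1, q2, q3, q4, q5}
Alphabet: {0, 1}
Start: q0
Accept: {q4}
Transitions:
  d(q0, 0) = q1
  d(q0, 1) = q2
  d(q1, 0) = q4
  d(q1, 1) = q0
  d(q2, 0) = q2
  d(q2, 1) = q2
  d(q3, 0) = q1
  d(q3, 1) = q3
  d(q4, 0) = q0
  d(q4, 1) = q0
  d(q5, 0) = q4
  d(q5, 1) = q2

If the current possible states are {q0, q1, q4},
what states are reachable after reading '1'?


Apply transition on '1' from each current state:
  d(q0, 1) = q2
  d(q1, 1) = q0
  d(q4, 1) = q0

{q0, q2}


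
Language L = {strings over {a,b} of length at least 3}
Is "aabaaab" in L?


length = 7

Yes, "aabaaab" is in L


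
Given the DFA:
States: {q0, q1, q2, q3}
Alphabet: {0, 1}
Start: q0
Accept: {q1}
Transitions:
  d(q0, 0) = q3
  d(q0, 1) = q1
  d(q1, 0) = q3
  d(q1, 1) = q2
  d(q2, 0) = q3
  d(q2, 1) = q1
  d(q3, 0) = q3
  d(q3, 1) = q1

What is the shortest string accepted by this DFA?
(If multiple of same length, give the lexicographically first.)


BFS by string length (lex-first path to each state shown):
  len 0: q0<-""
  len 1: q1<-"1", q3<-"0"
Found accept state at length 1.

"1"


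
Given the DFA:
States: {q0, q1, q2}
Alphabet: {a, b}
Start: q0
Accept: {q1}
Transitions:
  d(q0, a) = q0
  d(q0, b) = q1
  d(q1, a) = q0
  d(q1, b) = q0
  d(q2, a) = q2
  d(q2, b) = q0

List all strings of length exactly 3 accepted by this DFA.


All strings of length 3: 8 total
Accepted: 3

"aab", "bab", "bbb"


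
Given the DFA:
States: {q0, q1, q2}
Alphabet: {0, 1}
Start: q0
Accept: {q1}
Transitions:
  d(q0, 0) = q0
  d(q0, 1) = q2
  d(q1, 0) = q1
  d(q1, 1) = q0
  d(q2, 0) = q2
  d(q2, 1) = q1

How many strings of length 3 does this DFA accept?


Enumerating all length-3 strings:
  "000" -> q0 [reject]
  "001" -> q2 [reject]
  "010" -> q2 [reject]
  "011" -> q1 [accept]
  "100" -> q2 [reject]
  "101" -> q1 [accept]
  "110" -> q1 [accept]
  "111" -> q0 [reject]

3 out of 8


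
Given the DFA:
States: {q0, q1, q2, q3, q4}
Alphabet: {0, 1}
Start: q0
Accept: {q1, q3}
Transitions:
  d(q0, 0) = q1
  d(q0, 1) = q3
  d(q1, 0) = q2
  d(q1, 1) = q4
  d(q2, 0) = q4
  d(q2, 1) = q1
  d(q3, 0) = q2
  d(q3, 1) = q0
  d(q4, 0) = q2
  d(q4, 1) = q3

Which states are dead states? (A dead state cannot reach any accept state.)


Forward reachability from each state:
  q0 -> reaches accept state q1 (live)
  q1 -> reaches accept state q1 (live)
  q2 -> reaches accept state q1 (live)
  q3 -> reaches accept state q1 (live)
  q4 -> reaches accept state q1 (live)

None (all states can reach an accept state)


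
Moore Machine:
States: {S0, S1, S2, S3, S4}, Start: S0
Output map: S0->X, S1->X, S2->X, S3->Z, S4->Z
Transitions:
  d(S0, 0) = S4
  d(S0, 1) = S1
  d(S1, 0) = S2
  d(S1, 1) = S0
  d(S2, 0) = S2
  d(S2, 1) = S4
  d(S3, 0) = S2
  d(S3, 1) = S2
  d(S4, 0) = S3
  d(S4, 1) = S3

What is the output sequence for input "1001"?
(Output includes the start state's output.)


Start: S0 (output X)
  --1--> S1 (output X)
  --0--> S2 (output X)
  --0--> S2 (output X)
  --1--> S4 (output Z)

"XXXXZ"


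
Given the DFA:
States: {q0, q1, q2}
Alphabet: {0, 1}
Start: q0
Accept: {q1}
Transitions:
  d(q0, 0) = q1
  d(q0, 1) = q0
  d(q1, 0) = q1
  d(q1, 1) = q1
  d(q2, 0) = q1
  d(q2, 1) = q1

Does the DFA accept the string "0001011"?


Trace: q0 -> q1 -> q1 -> q1 -> q1 -> q1 -> q1 -> q1
Final state: q1
Accept states: {q1}

Yes, accepted (final state q1 is an accept state)


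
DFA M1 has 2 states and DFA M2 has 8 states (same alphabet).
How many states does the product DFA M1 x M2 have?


Product construction pairs every M1 state with every M2 state.
2 * 8 = 16

16


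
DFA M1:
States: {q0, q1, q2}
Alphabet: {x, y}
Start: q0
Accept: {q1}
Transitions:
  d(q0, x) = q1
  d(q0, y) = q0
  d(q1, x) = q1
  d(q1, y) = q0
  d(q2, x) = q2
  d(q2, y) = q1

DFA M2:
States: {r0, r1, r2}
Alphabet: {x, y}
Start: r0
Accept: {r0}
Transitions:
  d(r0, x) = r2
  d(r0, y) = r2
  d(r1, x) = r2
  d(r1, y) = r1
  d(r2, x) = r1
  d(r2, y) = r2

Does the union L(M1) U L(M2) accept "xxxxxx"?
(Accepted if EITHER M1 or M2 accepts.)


M1: final=q1 accepted=True
M2: final=r1 accepted=False

Yes, union accepts


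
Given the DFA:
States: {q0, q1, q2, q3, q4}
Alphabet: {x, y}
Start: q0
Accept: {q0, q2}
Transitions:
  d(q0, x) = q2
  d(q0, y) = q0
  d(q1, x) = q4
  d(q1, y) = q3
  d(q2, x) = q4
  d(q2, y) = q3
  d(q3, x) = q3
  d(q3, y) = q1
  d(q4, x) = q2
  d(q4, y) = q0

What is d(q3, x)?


Looking up transition d(q3, x)

q3


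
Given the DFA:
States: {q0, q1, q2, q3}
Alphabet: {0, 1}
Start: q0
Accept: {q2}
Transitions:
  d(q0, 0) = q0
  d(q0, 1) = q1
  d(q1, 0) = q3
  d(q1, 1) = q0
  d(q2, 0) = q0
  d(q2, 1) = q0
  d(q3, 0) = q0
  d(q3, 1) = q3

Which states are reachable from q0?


BFS from q0:
  layer 0: {q0}
  layer 1: {q1}
  layer 2: {q3}

{q0, q1, q3}


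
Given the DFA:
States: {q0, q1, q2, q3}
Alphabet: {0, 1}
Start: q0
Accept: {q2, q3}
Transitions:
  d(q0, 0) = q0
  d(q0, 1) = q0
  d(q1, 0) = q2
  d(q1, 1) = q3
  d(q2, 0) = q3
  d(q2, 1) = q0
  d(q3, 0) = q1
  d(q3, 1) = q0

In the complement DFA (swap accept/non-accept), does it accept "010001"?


Trace: q0 -> q0 -> q0 -> q0 -> q0 -> q0 -> q0
Final: q0
Original accept: {q2, q3}
Complement: q0 is not in original accept

Yes, complement accepts (original rejects)


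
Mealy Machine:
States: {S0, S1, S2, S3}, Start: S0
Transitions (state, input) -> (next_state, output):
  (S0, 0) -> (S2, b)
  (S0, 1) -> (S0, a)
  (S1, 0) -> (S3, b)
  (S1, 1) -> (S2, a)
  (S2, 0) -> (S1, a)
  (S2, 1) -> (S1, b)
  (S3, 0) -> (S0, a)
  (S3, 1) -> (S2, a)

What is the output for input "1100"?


Step-by-step:
  (S0, 1) -> (S0, a)
  (S0, 1) -> (S0, a)
  (S0, 0) -> (S2, b)
  (S2, 0) -> (S1, a)

"aaba"


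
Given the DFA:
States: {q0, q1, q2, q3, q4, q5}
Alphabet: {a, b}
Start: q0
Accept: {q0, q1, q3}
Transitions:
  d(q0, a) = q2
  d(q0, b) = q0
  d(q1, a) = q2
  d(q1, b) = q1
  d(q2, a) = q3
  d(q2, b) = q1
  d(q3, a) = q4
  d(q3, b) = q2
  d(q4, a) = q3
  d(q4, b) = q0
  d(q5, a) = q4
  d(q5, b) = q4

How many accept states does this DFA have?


Accept states listed: {q0, q1, q3}
Counting: q0(1) q1(2) q3(3)

3


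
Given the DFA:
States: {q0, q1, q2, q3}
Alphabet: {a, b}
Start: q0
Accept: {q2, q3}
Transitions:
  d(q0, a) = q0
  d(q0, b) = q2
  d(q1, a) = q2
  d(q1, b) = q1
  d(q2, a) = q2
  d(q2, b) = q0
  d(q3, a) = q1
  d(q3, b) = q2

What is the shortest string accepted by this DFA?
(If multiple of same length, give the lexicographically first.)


BFS by string length (lex-first path to each state shown):
  len 0: q0<-""
  len 1: q0<-"a", q2<-"b"
Found accept state at length 1.

"b"


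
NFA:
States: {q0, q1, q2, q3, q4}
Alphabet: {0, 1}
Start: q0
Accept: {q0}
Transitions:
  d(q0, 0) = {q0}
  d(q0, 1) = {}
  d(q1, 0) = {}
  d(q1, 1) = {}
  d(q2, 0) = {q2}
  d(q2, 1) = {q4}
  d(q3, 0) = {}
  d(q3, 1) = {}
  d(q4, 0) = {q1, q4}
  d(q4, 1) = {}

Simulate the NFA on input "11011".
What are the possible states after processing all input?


Start: {q0}
  --1--> {}
  --1--> {}
  --0--> {}
  --1--> {}
  --1--> {}

{} (empty set, no valid transitions)


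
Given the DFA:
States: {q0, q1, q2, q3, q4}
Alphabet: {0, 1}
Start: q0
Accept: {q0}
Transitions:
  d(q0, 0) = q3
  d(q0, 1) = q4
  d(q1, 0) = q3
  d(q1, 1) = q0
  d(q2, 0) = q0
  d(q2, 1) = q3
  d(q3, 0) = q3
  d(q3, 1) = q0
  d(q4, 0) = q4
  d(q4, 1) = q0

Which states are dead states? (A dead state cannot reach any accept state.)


Forward reachability from each state:
  q0 -> reaches accept state q0 (live)
  q1 -> reaches accept state q0 (live)
  q2 -> reaches accept state q0 (live)
  q3 -> reaches accept state q0 (live)
  q4 -> reaches accept state q0 (live)

None (all states can reach an accept state)


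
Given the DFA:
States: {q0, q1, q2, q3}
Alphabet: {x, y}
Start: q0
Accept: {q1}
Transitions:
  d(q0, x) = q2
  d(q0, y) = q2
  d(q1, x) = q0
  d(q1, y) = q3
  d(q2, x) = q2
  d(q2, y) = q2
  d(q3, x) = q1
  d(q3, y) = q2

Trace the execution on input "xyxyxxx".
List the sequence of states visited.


Input: xyxyxxx
d(q0, x) = q2
d(q2, y) = q2
d(q2, x) = q2
d(q2, y) = q2
d(q2, x) = q2
d(q2, x) = q2
d(q2, x) = q2


q0 -> q2 -> q2 -> q2 -> q2 -> q2 -> q2 -> q2


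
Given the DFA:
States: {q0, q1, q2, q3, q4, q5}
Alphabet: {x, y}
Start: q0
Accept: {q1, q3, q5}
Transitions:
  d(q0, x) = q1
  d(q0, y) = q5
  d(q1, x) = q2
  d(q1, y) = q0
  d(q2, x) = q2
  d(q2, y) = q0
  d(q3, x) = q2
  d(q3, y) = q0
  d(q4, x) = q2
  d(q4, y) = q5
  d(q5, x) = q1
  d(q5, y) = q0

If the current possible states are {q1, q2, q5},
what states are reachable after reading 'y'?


Apply transition on 'y' from each current state:
  d(q1, y) = q0
  d(q2, y) = q0
  d(q5, y) = q0

{q0}


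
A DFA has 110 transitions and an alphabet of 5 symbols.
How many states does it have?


Each state has exactly one transition per symbol.
states = transitions / |alphabet| = 110 / 5 = 22

22


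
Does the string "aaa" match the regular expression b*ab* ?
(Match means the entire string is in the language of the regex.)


|string| = 3; first = 'a'; last = 'a'

No, "aaa" does not match b*ab*


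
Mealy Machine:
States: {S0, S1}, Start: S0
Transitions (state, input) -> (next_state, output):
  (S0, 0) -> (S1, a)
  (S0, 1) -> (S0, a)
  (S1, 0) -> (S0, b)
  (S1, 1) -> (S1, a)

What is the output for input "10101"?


Step-by-step:
  (S0, 1) -> (S0, a)
  (S0, 0) -> (S1, a)
  (S1, 1) -> (S1, a)
  (S1, 0) -> (S0, b)
  (S0, 1) -> (S0, a)

"aaaba"


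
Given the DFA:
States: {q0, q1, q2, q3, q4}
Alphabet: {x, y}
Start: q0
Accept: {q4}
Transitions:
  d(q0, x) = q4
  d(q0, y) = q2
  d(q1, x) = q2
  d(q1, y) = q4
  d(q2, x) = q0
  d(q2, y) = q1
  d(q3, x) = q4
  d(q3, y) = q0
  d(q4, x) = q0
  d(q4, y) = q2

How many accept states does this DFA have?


Accept states listed: {q4}
Counting: q4(1)

1


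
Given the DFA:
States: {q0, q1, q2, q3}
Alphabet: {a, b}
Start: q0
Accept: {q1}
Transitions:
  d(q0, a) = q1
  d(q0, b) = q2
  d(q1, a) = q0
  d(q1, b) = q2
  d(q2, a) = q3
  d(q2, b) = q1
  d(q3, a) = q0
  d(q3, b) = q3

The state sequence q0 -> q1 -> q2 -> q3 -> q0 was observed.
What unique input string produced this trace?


Trace back each transition to find the symbol:
  q0 --[a]--> q1
  q1 --[b]--> q2
  q2 --[a]--> q3
  q3 --[a]--> q0

"abaa"


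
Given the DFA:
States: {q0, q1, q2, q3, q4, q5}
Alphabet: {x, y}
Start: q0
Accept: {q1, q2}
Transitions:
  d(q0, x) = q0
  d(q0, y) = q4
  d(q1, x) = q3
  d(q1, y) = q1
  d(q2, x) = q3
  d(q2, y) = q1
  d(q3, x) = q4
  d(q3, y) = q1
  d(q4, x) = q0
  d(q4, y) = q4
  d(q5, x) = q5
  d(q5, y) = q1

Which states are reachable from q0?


BFS from q0:
  layer 0: {q0}
  layer 1: {q4}

{q0, q4}


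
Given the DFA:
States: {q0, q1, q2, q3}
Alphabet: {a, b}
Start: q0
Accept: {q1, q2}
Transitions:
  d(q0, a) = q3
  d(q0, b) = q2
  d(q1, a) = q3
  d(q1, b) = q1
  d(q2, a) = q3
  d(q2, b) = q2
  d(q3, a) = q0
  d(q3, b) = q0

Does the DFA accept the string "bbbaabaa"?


Trace: q0 -> q2 -> q2 -> q2 -> q3 -> q0 -> q2 -> q3 -> q0
Final state: q0
Accept states: {q1, q2}

No, rejected (final state q0 is not an accept state)


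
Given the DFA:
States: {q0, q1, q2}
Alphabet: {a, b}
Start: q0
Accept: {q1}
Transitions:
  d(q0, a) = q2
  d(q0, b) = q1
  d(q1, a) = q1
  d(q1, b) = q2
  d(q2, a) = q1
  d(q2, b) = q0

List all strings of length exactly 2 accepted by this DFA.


All strings of length 2: 4 total
Accepted: 2

"aa", "ba"


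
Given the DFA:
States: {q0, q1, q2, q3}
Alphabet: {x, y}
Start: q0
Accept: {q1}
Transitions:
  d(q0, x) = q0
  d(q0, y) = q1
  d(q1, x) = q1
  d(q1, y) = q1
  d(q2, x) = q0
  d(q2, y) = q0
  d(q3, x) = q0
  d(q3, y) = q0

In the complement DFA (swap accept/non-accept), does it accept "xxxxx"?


Trace: q0 -> q0 -> q0 -> q0 -> q0 -> q0
Final: q0
Original accept: {q1}
Complement: q0 is not in original accept

Yes, complement accepts (original rejects)


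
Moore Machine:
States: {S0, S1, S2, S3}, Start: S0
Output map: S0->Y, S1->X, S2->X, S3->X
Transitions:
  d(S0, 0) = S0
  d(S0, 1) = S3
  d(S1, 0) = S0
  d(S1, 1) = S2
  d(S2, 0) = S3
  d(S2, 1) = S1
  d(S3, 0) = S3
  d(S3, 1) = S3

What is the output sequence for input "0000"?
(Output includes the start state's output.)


Start: S0 (output Y)
  --0--> S0 (output Y)
  --0--> S0 (output Y)
  --0--> S0 (output Y)
  --0--> S0 (output Y)

"YYYYY"


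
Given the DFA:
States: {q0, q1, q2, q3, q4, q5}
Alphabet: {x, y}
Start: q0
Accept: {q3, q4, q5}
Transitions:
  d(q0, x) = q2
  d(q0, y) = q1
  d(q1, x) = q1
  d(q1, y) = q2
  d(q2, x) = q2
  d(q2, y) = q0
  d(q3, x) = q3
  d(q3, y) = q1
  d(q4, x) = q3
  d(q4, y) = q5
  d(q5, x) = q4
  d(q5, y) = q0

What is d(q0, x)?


Looking up transition d(q0, x)

q2


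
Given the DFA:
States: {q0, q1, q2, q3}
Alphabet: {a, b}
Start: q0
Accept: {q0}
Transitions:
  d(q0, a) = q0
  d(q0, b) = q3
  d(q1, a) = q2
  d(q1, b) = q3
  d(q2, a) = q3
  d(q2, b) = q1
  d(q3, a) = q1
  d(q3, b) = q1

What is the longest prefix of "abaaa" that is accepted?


Run the DFA, marking each prefix where the state is accepting:
  "" -> q0 [accept]
  "a" -> q0 [accept]
  "ab" -> q3 [reject]
  "aba" -> q1 [reject]
  "abaa" -> q2 [reject]
  "abaaa" -> q3 [reject]

"a"


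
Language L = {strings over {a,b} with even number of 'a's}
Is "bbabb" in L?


count('a') = 1; 1 mod 2 = 1

No, "bbabb" is not in L


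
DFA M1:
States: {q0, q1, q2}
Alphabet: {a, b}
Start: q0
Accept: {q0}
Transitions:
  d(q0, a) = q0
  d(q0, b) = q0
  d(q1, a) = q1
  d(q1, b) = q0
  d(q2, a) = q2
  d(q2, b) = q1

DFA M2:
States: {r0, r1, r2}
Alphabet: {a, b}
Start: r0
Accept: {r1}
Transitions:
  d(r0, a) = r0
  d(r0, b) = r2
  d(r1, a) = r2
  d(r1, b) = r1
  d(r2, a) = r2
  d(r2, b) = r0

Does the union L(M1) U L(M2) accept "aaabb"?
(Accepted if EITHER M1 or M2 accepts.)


M1: final=q0 accepted=True
M2: final=r0 accepted=False

Yes, union accepts


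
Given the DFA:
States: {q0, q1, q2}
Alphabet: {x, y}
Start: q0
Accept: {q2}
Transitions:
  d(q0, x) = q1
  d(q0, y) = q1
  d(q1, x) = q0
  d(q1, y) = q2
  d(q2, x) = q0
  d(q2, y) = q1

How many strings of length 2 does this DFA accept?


Enumerating all length-2 strings:
  "xx" -> q0 [reject]
  "xy" -> q2 [accept]
  "yx" -> q0 [reject]
  "yy" -> q2 [accept]

2 out of 4


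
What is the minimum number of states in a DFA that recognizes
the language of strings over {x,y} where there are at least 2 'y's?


States: count = 0, 1, ..., 1, and a final '>= 2' state.
Total: 2 + 1 = 3. Accept = '>= 2' state.

3


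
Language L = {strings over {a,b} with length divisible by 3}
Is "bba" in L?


length = 3; 3 mod 3 = 0

Yes, "bba" is in L


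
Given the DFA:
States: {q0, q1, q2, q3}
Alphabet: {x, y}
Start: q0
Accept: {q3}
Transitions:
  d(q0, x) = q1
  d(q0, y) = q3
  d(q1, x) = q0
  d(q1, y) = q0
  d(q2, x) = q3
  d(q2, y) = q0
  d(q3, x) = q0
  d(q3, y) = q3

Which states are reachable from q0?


BFS from q0:
  layer 0: {q0}
  layer 1: {q1, q3}

{q0, q1, q3}


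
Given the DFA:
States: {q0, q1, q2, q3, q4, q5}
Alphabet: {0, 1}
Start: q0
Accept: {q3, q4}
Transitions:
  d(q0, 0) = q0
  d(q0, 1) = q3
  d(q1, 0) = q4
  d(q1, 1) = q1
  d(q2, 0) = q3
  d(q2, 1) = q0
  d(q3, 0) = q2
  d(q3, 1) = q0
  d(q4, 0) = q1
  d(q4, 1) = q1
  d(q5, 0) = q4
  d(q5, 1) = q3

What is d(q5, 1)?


Looking up transition d(q5, 1)

q3


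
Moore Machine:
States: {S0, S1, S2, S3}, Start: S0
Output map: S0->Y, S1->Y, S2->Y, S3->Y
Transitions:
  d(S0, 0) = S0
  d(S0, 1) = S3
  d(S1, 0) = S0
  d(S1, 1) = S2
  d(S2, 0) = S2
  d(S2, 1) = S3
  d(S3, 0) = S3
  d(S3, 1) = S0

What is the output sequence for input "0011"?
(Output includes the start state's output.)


Start: S0 (output Y)
  --0--> S0 (output Y)
  --0--> S0 (output Y)
  --1--> S3 (output Y)
  --1--> S0 (output Y)

"YYYYY"


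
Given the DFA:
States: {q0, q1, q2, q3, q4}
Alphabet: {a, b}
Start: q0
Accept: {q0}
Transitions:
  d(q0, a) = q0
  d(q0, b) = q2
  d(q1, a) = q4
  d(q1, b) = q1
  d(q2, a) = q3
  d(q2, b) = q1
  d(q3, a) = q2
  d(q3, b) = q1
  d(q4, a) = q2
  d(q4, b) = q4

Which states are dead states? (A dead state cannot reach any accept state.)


Forward reachability from each state:
  q0 -> reaches accept state q0 (live)
  q1 -> reaches {q1, q2, q3, q4}, no accept state (dead)
  q2 -> reaches {q1, q2, q3, q4}, no accept state (dead)
  q3 -> reaches {q1, q2, q3, q4}, no accept state (dead)
  q4 -> reaches {q1, q2, q3, q4}, no accept state (dead)

{q1, q2, q3, q4}


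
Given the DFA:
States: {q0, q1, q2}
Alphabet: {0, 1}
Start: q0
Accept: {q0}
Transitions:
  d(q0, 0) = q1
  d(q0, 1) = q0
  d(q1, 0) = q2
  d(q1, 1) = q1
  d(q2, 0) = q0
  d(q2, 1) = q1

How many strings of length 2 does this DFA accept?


Enumerating all length-2 strings:
  "00" -> q2 [reject]
  "01" -> q1 [reject]
  "10" -> q1 [reject]
  "11" -> q0 [accept]

1 out of 4


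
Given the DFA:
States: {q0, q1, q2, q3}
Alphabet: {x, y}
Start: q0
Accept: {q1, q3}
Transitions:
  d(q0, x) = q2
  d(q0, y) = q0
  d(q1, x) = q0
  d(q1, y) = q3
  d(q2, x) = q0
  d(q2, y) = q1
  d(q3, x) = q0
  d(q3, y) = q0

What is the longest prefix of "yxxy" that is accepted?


Run the DFA, marking each prefix where the state is accepting:
  "" -> q0 [reject]
  "y" -> q0 [reject]
  "yx" -> q2 [reject]
  "yxx" -> q0 [reject]
  "yxxy" -> q0 [reject]

No prefix is accepted


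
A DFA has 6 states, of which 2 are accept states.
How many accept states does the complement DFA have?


Complement swaps accept and non-accept states.
6 - 2 = 4

4


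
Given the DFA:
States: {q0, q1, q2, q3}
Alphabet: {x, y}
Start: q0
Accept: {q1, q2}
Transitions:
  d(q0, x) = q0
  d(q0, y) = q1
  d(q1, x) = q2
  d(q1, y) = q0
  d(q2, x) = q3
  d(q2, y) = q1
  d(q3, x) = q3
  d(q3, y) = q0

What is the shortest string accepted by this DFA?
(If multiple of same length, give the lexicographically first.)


BFS by string length (lex-first path to each state shown):
  len 0: q0<-""
  len 1: q0<-"x", q1<-"y"
Found accept state at length 1.

"y"


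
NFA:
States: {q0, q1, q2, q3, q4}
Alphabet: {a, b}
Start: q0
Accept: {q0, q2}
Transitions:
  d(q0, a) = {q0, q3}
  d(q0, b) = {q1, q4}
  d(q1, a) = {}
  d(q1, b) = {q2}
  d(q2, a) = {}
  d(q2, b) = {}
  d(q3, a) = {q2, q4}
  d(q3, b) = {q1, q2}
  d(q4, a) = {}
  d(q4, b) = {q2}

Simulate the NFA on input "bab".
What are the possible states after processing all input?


Start: {q0}
  --b--> {q1, q4}
  --a--> {}
  --b--> {}

{} (empty set, no valid transitions)


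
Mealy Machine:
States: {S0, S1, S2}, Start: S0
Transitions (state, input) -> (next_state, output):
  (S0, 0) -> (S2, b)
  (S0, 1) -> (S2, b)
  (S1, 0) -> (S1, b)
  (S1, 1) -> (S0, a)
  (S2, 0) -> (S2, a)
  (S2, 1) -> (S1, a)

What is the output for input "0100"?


Step-by-step:
  (S0, 0) -> (S2, b)
  (S2, 1) -> (S1, a)
  (S1, 0) -> (S1, b)
  (S1, 0) -> (S1, b)

"babb"


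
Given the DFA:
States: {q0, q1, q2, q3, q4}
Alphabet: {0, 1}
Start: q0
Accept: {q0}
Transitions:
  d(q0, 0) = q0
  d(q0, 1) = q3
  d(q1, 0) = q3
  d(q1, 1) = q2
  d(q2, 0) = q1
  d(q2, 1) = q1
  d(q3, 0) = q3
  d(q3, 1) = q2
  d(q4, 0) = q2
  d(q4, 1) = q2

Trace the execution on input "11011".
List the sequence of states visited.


Input: 11011
d(q0, 1) = q3
d(q3, 1) = q2
d(q2, 0) = q1
d(q1, 1) = q2
d(q2, 1) = q1


q0 -> q3 -> q2 -> q1 -> q2 -> q1


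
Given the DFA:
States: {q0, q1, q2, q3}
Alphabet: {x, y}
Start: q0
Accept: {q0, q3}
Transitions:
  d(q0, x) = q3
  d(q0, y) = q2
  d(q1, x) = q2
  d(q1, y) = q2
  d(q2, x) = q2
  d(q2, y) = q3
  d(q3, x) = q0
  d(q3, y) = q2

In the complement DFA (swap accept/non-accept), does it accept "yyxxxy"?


Trace: q0 -> q2 -> q3 -> q0 -> q3 -> q0 -> q2
Final: q2
Original accept: {q0, q3}
Complement: q2 is not in original accept

Yes, complement accepts (original rejects)


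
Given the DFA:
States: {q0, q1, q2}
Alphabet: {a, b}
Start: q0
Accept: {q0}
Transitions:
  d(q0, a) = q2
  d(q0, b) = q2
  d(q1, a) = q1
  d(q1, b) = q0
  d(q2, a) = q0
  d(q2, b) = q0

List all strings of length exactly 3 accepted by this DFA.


All strings of length 3: 8 total
Accepted: 0

None


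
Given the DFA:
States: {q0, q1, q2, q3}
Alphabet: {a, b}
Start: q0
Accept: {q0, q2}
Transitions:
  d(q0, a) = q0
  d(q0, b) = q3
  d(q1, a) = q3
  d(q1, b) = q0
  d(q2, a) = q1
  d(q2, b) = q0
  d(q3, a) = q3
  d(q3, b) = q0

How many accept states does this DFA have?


Accept states listed: {q0, q2}
Counting: q0(1) q2(2)

2


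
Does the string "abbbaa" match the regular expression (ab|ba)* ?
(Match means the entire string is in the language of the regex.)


|string| = 6; first = 'a'; last = 'a'

No, "abbbaa" does not match (ab|ba)*


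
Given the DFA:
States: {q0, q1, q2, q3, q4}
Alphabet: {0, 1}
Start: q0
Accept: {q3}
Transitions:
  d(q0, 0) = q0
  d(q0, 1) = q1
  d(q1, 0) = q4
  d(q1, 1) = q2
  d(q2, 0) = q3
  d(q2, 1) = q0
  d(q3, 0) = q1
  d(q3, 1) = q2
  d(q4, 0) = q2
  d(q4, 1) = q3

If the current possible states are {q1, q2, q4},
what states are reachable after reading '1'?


Apply transition on '1' from each current state:
  d(q1, 1) = q2
  d(q2, 1) = q0
  d(q4, 1) = q3

{q0, q2, q3}


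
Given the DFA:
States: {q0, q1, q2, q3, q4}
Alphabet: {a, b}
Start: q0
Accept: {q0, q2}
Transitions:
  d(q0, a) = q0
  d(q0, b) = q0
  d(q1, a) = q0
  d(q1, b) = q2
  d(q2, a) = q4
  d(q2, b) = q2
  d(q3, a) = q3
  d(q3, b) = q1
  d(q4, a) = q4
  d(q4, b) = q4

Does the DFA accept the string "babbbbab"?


Trace: q0 -> q0 -> q0 -> q0 -> q0 -> q0 -> q0 -> q0 -> q0
Final state: q0
Accept states: {q0, q2}

Yes, accepted (final state q0 is an accept state)


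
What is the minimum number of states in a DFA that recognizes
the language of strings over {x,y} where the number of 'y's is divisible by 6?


States track (count of 'y') mod 6.
Need 6 states: one per remainder 0..5; accept = remainder 0.

6


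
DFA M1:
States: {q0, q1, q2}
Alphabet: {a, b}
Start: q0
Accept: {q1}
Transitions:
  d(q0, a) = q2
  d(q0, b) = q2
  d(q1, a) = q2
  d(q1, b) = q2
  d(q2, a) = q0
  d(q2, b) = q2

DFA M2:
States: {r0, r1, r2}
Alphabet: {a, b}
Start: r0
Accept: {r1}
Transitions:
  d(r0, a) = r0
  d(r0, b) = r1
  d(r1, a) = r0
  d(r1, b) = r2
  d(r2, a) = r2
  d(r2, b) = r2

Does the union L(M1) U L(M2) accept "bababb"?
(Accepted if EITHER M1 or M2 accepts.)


M1: final=q2 accepted=False
M2: final=r2 accepted=False

No, union rejects (neither accepts)
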